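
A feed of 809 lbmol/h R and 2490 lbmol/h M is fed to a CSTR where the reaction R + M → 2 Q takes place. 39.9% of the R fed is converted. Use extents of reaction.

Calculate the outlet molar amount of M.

R reacted = 0.399 × 809 = 322.8 lbmol/h; ν_R = −1, so ξ = 322.8/1 = 322.8 lbmol/h.
Outlet amounts (n = n₀ + ν ξ):
  R: 809 − 1(322.8) = 486.2
  M: 2490 − 1(322.8) = 2167
  Q: 0 + 2(322.8) = 645.6

2170 lbmol/h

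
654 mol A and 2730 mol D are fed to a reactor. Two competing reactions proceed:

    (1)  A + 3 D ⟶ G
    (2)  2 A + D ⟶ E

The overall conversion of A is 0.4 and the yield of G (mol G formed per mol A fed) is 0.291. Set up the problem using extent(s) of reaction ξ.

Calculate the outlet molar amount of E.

Yield of G: 1ξ₁ / 654 = 0.291 → ξ₁ = 190.3 mol.
Conversion of A: 1ξ₁ + 2ξ₂ = 0.4 × 654 = 261.6 → ξ₂ = 35.64 mol.
Outlet amounts (n = n₀ + Σ ν·ξ):
  A: 654 − 1(190.3) − 2(35.64) = 392.4
  D: 2730 − 3(190.3) − 1(35.64) = 2123
  G: 0 + 1(190.3) = 190.3
  E: 0 + 1(35.64) = 35.64

35.6 mol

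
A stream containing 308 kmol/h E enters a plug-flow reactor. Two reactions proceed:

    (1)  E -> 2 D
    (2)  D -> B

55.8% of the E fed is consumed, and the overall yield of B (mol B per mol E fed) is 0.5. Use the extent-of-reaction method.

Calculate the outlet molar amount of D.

190 kmol/h

Conversion of E: E consumed = 1ξ₁ = 0.558 × 308 → ξ₁ = 171.9 kmol/h.
Yield of B: 1ξ₂ / 308 = 0.5 → ξ₂ = 154 kmol/h.
Outlet amounts (n = n₀ + Σ ν·ξ):
  E: 308 − 1(171.9) = 136.1
  D: 0 + 2(171.9) − 1(154) = 189.7
  B: 0 + 1(154) = 154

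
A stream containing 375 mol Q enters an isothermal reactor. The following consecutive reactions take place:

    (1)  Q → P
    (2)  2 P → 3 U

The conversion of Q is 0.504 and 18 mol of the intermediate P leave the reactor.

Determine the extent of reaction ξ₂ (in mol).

Conversion of Q: Q consumed = 1ξ₁ = 0.504 × 375 → ξ₁ = 189 mol.
P balance: n_P = 0 + 1ξ₁ − 2ξ₂ = 18 → ξ₂ = (1·189 − 18)/2 = 85.5 mol.
Outlet amounts (n = n₀ + Σ ν·ξ):
  Q: 375 − 1(189) = 186
  P: 0 + 1(189) − 2(85.5) = 18
  U: 0 + 3(85.5) = 256.5

ξ₂ = 85.5 mol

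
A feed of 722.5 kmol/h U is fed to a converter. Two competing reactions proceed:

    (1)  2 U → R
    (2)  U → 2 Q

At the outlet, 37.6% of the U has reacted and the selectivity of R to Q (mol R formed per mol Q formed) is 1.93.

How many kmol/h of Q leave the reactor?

62.3 kmol/h

Conversion of U: U consumed = 0.376 × 722.5 = 271.7 kmol/h = 2ξ₁ + 1ξ₂.
Selectivity: 1ξ₁ / (2ξ₂) = 1.93 → ξ₁ = 3.86 ξ₂.
Substitute: (2·3.86 + 1) ξ₂ = 271.7 → ξ₂ = 31.15 kmol/h, ξ₁ = 120.3 kmol/h.
Outlet amounts (n = n₀ + Σ ν·ξ):
  U: 722.5 − 2(120.3) − 1(31.15) = 450.8
  R: 0 + 1(120.3) = 120.3
  Q: 0 + 2(31.15) = 62.31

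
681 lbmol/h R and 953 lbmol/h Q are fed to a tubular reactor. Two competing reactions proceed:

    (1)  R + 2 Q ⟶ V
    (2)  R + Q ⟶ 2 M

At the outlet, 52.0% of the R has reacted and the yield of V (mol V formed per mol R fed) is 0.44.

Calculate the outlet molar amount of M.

Yield of V: 1ξ₁ / 681 = 0.44 → ξ₁ = 299.6 lbmol/h.
Conversion of R: 1ξ₁ + 1ξ₂ = 0.52 × 681 = 354.1 → ξ₂ = 54.48 lbmol/h.
Outlet amounts (n = n₀ + Σ ν·ξ):
  R: 681 − 1(299.6) − 1(54.48) = 326.9
  Q: 953 − 2(299.6) − 1(54.48) = 299.2
  V: 0 + 1(299.6) = 299.6
  M: 0 + 2(54.48) = 109

109 lbmol/h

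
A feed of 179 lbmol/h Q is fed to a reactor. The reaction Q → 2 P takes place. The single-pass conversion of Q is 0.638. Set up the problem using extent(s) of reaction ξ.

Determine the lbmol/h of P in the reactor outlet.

228 lbmol/h

Q reacted = 0.638 × 179 = 114.2 lbmol/h; ν_Q = −1, so ξ = 114.2/1 = 114.2 lbmol/h.
Outlet amounts (n = n₀ + ν ξ):
  Q: 179 − 1(114.2) = 64.8
  P: 0 + 2(114.2) = 228.4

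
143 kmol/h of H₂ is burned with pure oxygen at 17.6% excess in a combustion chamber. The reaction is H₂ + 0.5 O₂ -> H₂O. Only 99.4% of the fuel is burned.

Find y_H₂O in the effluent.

Stoichiometric O₂ = 0.5 × 143 = 71.5 kmol/h; O₂ fed = 71.5 × 1.176 = 84.08 kmol/h.
Fuel reacted = 0.994 × 143 → ξ = 142.1 kmol/h.
Outlet (n = n₀ + ν ξ):
  H₂: 143 − 1(142.1) = 0.858
  O₂: 84.08 − 0.5(142.1) = 13.01
  H₂O: 0 + 1(142.1) = 142.1
Total out = 156 kmol/h; y_H₂O = 142.1 / 156 = 0.9111.

0.911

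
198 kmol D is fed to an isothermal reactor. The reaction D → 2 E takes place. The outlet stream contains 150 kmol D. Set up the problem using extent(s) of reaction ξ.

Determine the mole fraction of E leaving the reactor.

For D: n = n₀ − 1ξ → 150 = 198 − 1ξ, giving ξ = 48 kmol.
Outlet amounts (n = n₀ + ν ξ):
  D: 198 − 1(48) = 150
  E: 0 + 2(48) = 96
Total out = 246 kmol; y_E = 96 / 246 = 0.3902.

0.39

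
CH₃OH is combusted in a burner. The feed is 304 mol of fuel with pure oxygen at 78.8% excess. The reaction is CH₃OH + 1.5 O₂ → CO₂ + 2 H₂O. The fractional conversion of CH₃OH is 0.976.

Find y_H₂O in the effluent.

0.468

Stoichiometric O₂ = 1.5 × 304 = 456 mol; O₂ fed = 456 × 1.788 = 815.3 mol.
Fuel reacted = 0.976 × 304 → ξ = 296.7 mol.
Outlet (n = n₀ + ν ξ):
  CH₃OH: 304 − 1(296.7) = 7.296
  O₂: 815.3 − 1.5(296.7) = 370.3
  CO₂: 0 + 1(296.7) = 296.7
  H₂O: 0 + 2(296.7) = 593.4
Total out = 1268 mol; y_H₂O = 593.4 / 1268 = 0.4681.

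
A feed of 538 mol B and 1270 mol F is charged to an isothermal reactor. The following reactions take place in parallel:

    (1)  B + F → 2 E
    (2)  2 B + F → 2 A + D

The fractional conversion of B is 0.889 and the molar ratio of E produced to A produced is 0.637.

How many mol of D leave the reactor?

181 mol

Conversion of B: B consumed = 0.889 × 538 = 478.3 mol = 1ξ₁ + 2ξ₂.
Selectivity: 2ξ₁ / (2ξ₂) = 0.637 → ξ₁ = 0.637 ξ₂.
Substitute: (1·0.637 + 2) ξ₂ = 478.3 → ξ₂ = 181.4 mol, ξ₁ = 115.5 mol.
Outlet amounts (n = n₀ + Σ ν·ξ):
  B: 538 − 1(115.5) − 2(181.4) = 59.72
  F: 1270 − 1(115.5) − 1(181.4) = 973.1
  E: 0 + 2(115.5) = 231.1
  A: 0 + 2(181.4) = 362.7
  D: 0 + 1(181.4) = 181.4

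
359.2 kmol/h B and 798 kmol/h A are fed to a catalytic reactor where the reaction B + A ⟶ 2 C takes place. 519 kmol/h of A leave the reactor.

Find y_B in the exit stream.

For A: n = n₀ − 1ξ → 519 = 798 − 1ξ, giving ξ = 279 kmol/h.
Outlet amounts (n = n₀ + ν ξ):
  B: 359.2 − 1(279) = 80.2
  A: 798 − 1(279) = 519
  C: 0 + 2(279) = 558
Total out = 1157 kmol/h; y_B = 80.2 / 1157 = 0.06931.

0.0693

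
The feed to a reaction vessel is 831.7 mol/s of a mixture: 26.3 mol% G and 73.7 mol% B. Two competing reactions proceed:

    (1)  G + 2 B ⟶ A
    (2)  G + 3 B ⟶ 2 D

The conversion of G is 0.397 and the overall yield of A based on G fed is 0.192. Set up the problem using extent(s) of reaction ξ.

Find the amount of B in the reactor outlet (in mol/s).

Yield of A: 1ξ₁ / 218.7 = 0.192 → ξ₁ = 42 mol/s.
Conversion of G: 1ξ₁ + 1ξ₂ = 0.397 × 218.7 = 86.84 → ξ₂ = 44.84 mol/s.
Outlet amounts (n = n₀ + Σ ν·ξ):
  G: 218.7 − 1(42) − 1(44.84) = 131.9
  B: 613 − 2(42) − 3(44.84) = 394.4
  A: 0 + 1(42) = 42
  D: 0 + 2(44.84) = 89.68

394 mol/s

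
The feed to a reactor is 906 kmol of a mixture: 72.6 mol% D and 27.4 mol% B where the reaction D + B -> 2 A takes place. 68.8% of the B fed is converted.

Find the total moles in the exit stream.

906 kmol

B reacted = 0.688 × 248.2 = 170.8 kmol; ν_B = −1, so ξ = 170.8/1 = 170.8 kmol.
Outlet amounts (n = n₀ + ν ξ):
  D: 657.8 − 1(170.8) = 487
  B: 248.2 − 1(170.8) = 77.45
  A: 0 + 2(170.8) = 341.6
Total out = 487 + 77.45 + 341.6 = 906 kmol.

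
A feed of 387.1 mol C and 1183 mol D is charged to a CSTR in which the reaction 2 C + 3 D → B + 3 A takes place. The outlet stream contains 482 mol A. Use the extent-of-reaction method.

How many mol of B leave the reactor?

For A: n = n₀ + 3ξ → 482 = 0 + 3ξ, giving ξ = 160.7 mol.
Outlet amounts (n = n₀ + ν ξ):
  C: 387.1 − 2(160.7) = 65.77
  D: 1183 − 3(160.7) = 701
  B: 0 + 1(160.7) = 160.7
  A: 0 + 3(160.7) = 482

161 mol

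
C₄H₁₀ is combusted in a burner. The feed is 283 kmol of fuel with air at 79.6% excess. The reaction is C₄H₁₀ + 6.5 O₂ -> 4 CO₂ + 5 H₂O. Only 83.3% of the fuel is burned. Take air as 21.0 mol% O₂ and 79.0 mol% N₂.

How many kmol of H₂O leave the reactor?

1180 kmol

Stoichiometric O₂ = 6.5 × 283 = 1840 kmol; O₂ fed = 1840 × 1.796 = 3304 kmol.
N₂ fed = 3304 × 79/21 = 12430 kmol.
Fuel reacted = 0.833 × 283 → ξ = 235.7 kmol.
Outlet (n = n₀ + ν ξ):
  C₄H₁₀: 283 − 1(235.7) = 47.26
  O₂: 3304 − 6.5(235.7) = 1771
  N₂: 12430 (inert)
  CO₂: 0 + 4(235.7) = 943
  H₂O: 0 + 5(235.7) = 1179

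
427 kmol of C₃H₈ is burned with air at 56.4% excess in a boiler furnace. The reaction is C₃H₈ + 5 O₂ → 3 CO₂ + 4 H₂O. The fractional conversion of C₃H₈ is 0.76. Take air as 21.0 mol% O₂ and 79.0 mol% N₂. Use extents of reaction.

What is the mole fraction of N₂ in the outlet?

Stoichiometric O₂ = 5 × 427 = 2135 kmol; O₂ fed = 2135 × 1.564 = 3339 kmol.
N₂ fed = 3339 × 79/21 = 12560 kmol.
Fuel reacted = 0.76 × 427 → ξ = 324.5 kmol.
Outlet (n = n₀ + ν ξ):
  C₃H₈: 427 − 1(324.5) = 102.5
  O₂: 3339 − 5(324.5) = 1717
  N₂: 12560 (inert)
  CO₂: 0 + 3(324.5) = 973.6
  H₂O: 0 + 4(324.5) = 1298
Total out = 16650 kmol; y_N₂ = 12560 / 16650 = 0.7543.

0.754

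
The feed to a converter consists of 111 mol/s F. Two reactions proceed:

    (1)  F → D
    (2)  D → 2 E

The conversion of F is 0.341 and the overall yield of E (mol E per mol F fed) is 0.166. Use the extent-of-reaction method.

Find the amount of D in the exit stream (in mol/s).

28.6 mol/s

Conversion of F: F consumed = 1ξ₁ = 0.341 × 111 → ξ₁ = 37.85 mol/s.
Yield of E: 2ξ₂ / 111 = 0.166 → ξ₂ = 9.213 mol/s.
Outlet amounts (n = n₀ + Σ ν·ξ):
  F: 111 − 1(37.85) = 73.15
  D: 0 + 1(37.85) − 1(9.213) = 28.64
  E: 0 + 2(9.213) = 18.43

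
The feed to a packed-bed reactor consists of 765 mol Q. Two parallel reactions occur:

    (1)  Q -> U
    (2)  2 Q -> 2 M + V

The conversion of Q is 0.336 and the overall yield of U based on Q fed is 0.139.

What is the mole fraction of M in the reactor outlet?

Yield of U: 1ξ₁ / 765 = 0.139 → ξ₁ = 106.3 mol.
Conversion of Q: 1ξ₁ + 2ξ₂ = 0.336 × 765 = 257 → ξ₂ = 75.35 mol.
Outlet amounts (n = n₀ + Σ ν·ξ):
  Q: 765 − 1(106.3) − 2(75.35) = 508
  U: 0 + 1(106.3) = 106.3
  M: 0 + 2(75.35) = 150.7
  V: 0 + 1(75.35) = 75.35
Total out = 840.4 mol; y_M = 150.7 / 840.4 = 0.1793.

0.179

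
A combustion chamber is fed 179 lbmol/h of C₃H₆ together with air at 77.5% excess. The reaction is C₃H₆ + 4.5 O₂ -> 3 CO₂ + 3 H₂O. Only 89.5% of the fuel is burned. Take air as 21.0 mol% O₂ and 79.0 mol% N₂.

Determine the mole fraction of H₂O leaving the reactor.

0.068

Stoichiometric O₂ = 4.5 × 179 = 805.5 lbmol/h; O₂ fed = 805.5 × 1.775 = 1430 lbmol/h.
N₂ fed = 1430 × 79/21 = 5379 lbmol/h.
Fuel reacted = 0.895 × 179 → ξ = 160.2 lbmol/h.
Outlet (n = n₀ + ν ξ):
  C₃H₆: 179 − 1(160.2) = 18.79
  O₂: 1430 − 4.5(160.2) = 708.8
  N₂: 5379 (inert)
  CO₂: 0 + 3(160.2) = 480.6
  H₂O: 0 + 3(160.2) = 480.6
Total out = 7067 lbmol/h; y_H₂O = 480.6 / 7067 = 0.068.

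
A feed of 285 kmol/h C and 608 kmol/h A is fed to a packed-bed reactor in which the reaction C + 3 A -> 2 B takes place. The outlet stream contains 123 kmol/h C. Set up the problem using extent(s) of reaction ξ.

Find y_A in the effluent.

For C: n = n₀ − 1ξ → 123 = 285 − 1ξ, giving ξ = 162 kmol/h.
Outlet amounts (n = n₀ + ν ξ):
  C: 285 − 1(162) = 123
  A: 608 − 3(162) = 122
  B: 0 + 2(162) = 324
Total out = 569 kmol/h; y_A = 122 / 569 = 0.2144.

0.214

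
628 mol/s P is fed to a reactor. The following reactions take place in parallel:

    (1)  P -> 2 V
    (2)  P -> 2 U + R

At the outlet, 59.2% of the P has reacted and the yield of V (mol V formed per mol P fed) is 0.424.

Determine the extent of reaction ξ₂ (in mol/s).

Yield of V: 2ξ₁ / 628 = 0.424 → ξ₁ = 133.1 mol/s.
Conversion of P: 1ξ₁ + 1ξ₂ = 0.592 × 628 = 371.8 → ξ₂ = 238.6 mol/s.
Outlet amounts (n = n₀ + Σ ν·ξ):
  P: 628 − 1(133.1) − 1(238.6) = 256.2
  V: 0 + 2(133.1) = 266.3
  U: 0 + 2(238.6) = 477.3
  R: 0 + 1(238.6) = 238.6

ξ₂ = 239 mol/s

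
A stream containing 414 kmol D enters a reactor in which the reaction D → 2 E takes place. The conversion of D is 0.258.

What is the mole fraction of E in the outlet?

0.41

D reacted = 0.258 × 414 = 106.8 kmol; ν_D = −1, so ξ = 106.8/1 = 106.8 kmol.
Outlet amounts (n = n₀ + ν ξ):
  D: 414 − 1(106.8) = 307.2
  E: 0 + 2(106.8) = 213.6
Total out = 520.8 kmol; y_E = 213.6 / 520.8 = 0.4102.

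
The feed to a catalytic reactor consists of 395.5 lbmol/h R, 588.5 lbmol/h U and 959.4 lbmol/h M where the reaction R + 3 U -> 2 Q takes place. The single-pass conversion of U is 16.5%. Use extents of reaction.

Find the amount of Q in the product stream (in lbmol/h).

U reacted = 0.165 × 588.5 = 97.1 lbmol/h; ν_U = −3, so ξ = 97.1/3 = 32.37 lbmol/h.
Outlet amounts (n = n₀ + ν ξ):
  R: 395.5 − 1(32.37) = 363.1
  U: 588.5 − 3(32.37) = 491.4
  Q: 0 + 2(32.37) = 64.73
  M: 959.4 (inert)

64.7 lbmol/h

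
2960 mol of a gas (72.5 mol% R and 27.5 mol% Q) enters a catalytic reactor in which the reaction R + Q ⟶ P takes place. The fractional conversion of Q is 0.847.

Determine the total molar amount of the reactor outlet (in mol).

2270 mol

Q reacted = 0.847 × 814 = 689.5 mol; ν_Q = −1, so ξ = 689.5/1 = 689.5 mol.
Outlet amounts (n = n₀ + ν ξ):
  R: 2146 − 1(689.5) = 1457
  Q: 814 − 1(689.5) = 124.5
  P: 0 + 1(689.5) = 689.5
Total out = 1457 + 124.5 + 689.5 = 2271 mol.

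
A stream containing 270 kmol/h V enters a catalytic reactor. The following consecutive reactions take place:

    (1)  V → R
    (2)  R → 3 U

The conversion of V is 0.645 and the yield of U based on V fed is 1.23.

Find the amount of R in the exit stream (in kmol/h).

63.5 kmol/h

Conversion of V: V consumed = 1ξ₁ = 0.645 × 270 → ξ₁ = 174.2 kmol/h.
Yield of U: 3ξ₂ / 270 = 1.23 → ξ₂ = 110.7 kmol/h.
Outlet amounts (n = n₀ + Σ ν·ξ):
  V: 270 − 1(174.2) = 95.85
  R: 0 + 1(174.2) − 1(110.7) = 63.45
  U: 0 + 3(110.7) = 332.1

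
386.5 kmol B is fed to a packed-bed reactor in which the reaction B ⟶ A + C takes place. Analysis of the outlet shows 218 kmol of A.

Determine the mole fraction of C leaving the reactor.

0.361

For A: n = n₀ + 1ξ → 218 = 0 + 1ξ, giving ξ = 218 kmol.
Outlet amounts (n = n₀ + ν ξ):
  B: 386.5 − 1(218) = 168.5
  A: 0 + 1(218) = 218
  C: 0 + 1(218) = 218
Total out = 604.5 kmol; y_C = 218 / 604.5 = 0.3606.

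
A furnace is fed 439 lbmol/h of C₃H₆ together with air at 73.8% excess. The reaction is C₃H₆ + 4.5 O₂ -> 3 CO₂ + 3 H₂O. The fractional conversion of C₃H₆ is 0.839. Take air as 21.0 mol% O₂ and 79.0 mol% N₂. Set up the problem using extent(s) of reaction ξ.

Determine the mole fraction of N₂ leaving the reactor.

Stoichiometric O₂ = 4.5 × 439 = 1976 lbmol/h; O₂ fed = 1976 × 1.738 = 3433 lbmol/h.
N₂ fed = 3433 × 79/21 = 12920 lbmol/h.
Fuel reacted = 0.839 × 439 → ξ = 368.3 lbmol/h.
Outlet (n = n₀ + ν ξ):
  C₃H₆: 439 − 1(368.3) = 70.68
  O₂: 3433 − 4.5(368.3) = 1776
  N₂: 12920 (inert)
  CO₂: 0 + 3(368.3) = 1105
  H₂O: 0 + 3(368.3) = 1105
Total out = 16970 lbmol/h; y_N₂ = 12920 / 16970 = 0.761.

0.761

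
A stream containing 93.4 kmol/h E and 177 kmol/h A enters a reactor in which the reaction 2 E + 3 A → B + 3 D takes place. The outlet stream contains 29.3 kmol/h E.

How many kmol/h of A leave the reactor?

80.8 kmol/h

For E: n = n₀ − 2ξ → 29.3 = 93.4 − 2ξ, giving ξ = 32.05 kmol/h.
Outlet amounts (n = n₀ + ν ξ):
  E: 93.4 − 2(32.05) = 29.3
  A: 177 − 3(32.05) = 80.85
  B: 0 + 1(32.05) = 32.05
  D: 0 + 3(32.05) = 96.15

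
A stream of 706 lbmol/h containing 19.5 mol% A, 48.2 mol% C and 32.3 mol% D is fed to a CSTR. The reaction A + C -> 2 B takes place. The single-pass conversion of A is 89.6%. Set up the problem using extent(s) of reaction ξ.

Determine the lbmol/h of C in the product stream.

217 lbmol/h

A reacted = 0.896 × 137.7 = 123.4 lbmol/h; ν_A = −1, so ξ = 123.4/1 = 123.4 lbmol/h.
Outlet amounts (n = n₀ + ν ξ):
  A: 137.7 − 1(123.4) = 14.32
  C: 340.3 − 1(123.4) = 216.9
  B: 0 + 2(123.4) = 246.7
  D: 228 (inert)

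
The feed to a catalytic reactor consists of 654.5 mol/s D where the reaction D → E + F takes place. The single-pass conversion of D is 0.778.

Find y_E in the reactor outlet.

D reacted = 0.778 × 654.5 = 509.2 mol/s; ν_D = −1, so ξ = 509.2/1 = 509.2 mol/s.
Outlet amounts (n = n₀ + ν ξ):
  D: 654.5 − 1(509.2) = 145.3
  E: 0 + 1(509.2) = 509.2
  F: 0 + 1(509.2) = 509.2
Total out = 1164 mol/s; y_E = 509.2 / 1164 = 0.4376.

0.438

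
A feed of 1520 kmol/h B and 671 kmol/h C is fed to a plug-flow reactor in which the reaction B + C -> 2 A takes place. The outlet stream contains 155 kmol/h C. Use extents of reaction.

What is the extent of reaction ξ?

For C: n = n₀ − 1ξ → 155 = 671 − 1ξ, giving ξ = 516 kmol/h.
Outlet amounts (n = n₀ + ν ξ):
  B: 1520 − 1(516) = 1004
  C: 671 − 1(516) = 155
  A: 0 + 2(516) = 1032

ξ = 516 kmol/h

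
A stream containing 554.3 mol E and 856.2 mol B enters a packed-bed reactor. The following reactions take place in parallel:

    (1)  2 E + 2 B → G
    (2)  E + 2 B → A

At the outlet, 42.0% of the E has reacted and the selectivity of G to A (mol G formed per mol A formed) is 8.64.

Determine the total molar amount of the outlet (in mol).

1050 mol

Conversion of E: E consumed = 0.42 × 554.3 = 232.8 mol = 2ξ₁ + 1ξ₂.
Selectivity: 1ξ₁ / (1ξ₂) = 8.64 → ξ₁ = 8.64 ξ₂.
Substitute: (2·8.64 + 1) ξ₂ = 232.8 → ξ₂ = 12.74 mol, ξ₁ = 110 mol.
Outlet amounts (n = n₀ + Σ ν·ξ):
  E: 554.3 − 2(110) − 1(12.74) = 321.5
  B: 856.2 − 2(110) − 2(12.74) = 610.7
  G: 0 + 1(110) = 110
  A: 0 + 1(12.74) = 12.74
Total out = 321.5 + 610.7 + 110 + 12.74 = 1055 mol.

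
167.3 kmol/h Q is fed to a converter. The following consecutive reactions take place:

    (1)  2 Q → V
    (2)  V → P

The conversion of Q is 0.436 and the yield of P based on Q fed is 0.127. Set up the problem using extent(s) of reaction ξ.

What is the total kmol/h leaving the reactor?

131 kmol/h

Conversion of Q: Q consumed = 2ξ₁ = 0.436 × 167.3 → ξ₁ = 36.47 kmol/h.
Yield of P: 1ξ₂ / 167.3 = 0.127 → ξ₂ = 21.25 kmol/h.
Outlet amounts (n = n₀ + Σ ν·ξ):
  Q: 167.3 − 2(36.47) = 94.36
  V: 0 + 1(36.47) − 1(21.25) = 15.22
  P: 0 + 1(21.25) = 21.25
Total out = 94.36 + 15.22 + 21.25 = 130.8 kmol/h.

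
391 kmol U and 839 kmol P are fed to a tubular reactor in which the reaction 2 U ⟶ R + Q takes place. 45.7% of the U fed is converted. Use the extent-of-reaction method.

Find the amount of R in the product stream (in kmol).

U reacted = 0.457 × 391 = 178.7 kmol; ν_U = −2, so ξ = 178.7/2 = 89.34 kmol.
Outlet amounts (n = n₀ + ν ξ):
  U: 391 − 2(89.34) = 212.3
  R: 0 + 1(89.34) = 89.34
  Q: 0 + 1(89.34) = 89.34
  P: 839 (inert)

89.3 kmol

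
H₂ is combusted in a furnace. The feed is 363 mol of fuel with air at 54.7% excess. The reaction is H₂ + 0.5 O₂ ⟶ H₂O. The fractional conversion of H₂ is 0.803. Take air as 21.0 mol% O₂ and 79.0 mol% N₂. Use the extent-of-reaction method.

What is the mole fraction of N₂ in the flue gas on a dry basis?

Stoichiometric O₂ = 0.5 × 363 = 181.5 mol; O₂ fed = 181.5 × 1.547 = 280.8 mol.
N₂ fed = 280.8 × 79/21 = 1056 mol.
Fuel reacted = 0.803 × 363 → ξ = 291.5 mol.
Outlet (n = n₀ + ν ξ):
  H₂: 363 − 1(291.5) = 71.51
  O₂: 280.8 − 0.5(291.5) = 135
  N₂: 1056 (inert)
  H₂O: 0 + 1(291.5) = 291.5
Dry total = 1263 mol; y_N₂ (dry) = 1056 / 1263 = 0.8364.

0.836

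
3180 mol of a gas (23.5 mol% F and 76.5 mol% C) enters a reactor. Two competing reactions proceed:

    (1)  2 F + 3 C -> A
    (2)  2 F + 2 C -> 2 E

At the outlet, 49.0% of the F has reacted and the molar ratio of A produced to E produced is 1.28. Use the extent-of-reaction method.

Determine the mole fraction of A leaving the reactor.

0.0516

Conversion of F: F consumed = 0.49 × 747.3 = 366.2 mol = 2ξ₁ + 2ξ₂.
Selectivity: 1ξ₁ / (2ξ₂) = 1.28 → ξ₁ = 2.56 ξ₂.
Substitute: (2·2.56 + 2) ξ₂ = 366.2 → ξ₂ = 51.43 mol, ξ₁ = 131.7 mol.
Outlet amounts (n = n₀ + Σ ν·ξ):
  F: 747.3 − 2(131.7) − 2(51.43) = 381.1
  C: 2433 − 3(131.7) − 2(51.43) = 1935
  A: 0 + 1(131.7) = 131.7
  E: 0 + 2(51.43) = 102.9
Total out = 2551 mol; y_A = 131.7 / 2551 = 0.05162.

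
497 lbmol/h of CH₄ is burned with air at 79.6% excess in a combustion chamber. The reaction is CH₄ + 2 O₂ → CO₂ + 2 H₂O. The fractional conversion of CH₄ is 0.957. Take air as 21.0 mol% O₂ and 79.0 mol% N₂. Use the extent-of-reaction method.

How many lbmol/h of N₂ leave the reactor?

Stoichiometric O₂ = 2 × 497 = 994 lbmol/h; O₂ fed = 994 × 1.796 = 1785 lbmol/h.
N₂ fed = 1785 × 79/21 = 6716 lbmol/h.
Fuel reacted = 0.957 × 497 → ξ = 475.6 lbmol/h.
Outlet (n = n₀ + ν ξ):
  CH₄: 497 − 1(475.6) = 21.37
  O₂: 1785 − 2(475.6) = 834
  N₂: 6716 (inert)
  CO₂: 0 + 1(475.6) = 475.6
  H₂O: 0 + 2(475.6) = 951.3

6720 lbmol/h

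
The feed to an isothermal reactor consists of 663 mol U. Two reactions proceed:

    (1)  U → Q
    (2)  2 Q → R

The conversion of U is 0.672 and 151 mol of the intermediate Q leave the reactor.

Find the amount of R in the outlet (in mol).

Conversion of U: U consumed = 1ξ₁ = 0.672 × 663 → ξ₁ = 445.5 mol.
Q balance: n_Q = 0 + 1ξ₁ − 2ξ₂ = 151 → ξ₂ = (1·445.5 − 151)/2 = 147.3 mol.
Outlet amounts (n = n₀ + Σ ν·ξ):
  U: 663 − 1(445.5) = 217.5
  Q: 0 + 1(445.5) − 2(147.3) = 151
  R: 0 + 1(147.3) = 147.3

147 mol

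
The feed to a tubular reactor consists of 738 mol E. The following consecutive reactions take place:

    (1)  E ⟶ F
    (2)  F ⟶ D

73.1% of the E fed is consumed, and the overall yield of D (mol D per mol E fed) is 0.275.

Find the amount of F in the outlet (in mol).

Conversion of E: E consumed = 1ξ₁ = 0.731 × 738 → ξ₁ = 539.5 mol.
Yield of D: 1ξ₂ / 738 = 0.275 → ξ₂ = 203 mol.
Outlet amounts (n = n₀ + Σ ν·ξ):
  E: 738 − 1(539.5) = 198.5
  F: 0 + 1(539.5) − 1(203) = 336.5
  D: 0 + 1(203) = 203

337 mol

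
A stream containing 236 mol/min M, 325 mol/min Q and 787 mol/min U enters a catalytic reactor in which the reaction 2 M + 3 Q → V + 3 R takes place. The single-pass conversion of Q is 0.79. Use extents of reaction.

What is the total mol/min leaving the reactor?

1260 mol/min

Q reacted = 0.79 × 325 = 256.8 mol/min; ν_Q = −3, so ξ = 256.8/3 = 85.58 mol/min.
Outlet amounts (n = n₀ + ν ξ):
  M: 236 − 2(85.58) = 64.83
  Q: 325 − 3(85.58) = 68.25
  V: 0 + 1(85.58) = 85.58
  R: 0 + 3(85.58) = 256.8
  U: 787 (inert)
Total out = 64.83 + 68.25 + 85.58 + 256.8 + 787 = 1262 mol/min.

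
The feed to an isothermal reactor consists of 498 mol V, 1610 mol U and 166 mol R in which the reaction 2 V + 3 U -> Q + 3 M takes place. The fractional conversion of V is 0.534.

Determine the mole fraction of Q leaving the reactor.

0.0621

V reacted = 0.534 × 498 = 265.9 mol; ν_V = −2, so ξ = 265.9/2 = 133 mol.
Outlet amounts (n = n₀ + ν ξ):
  V: 498 − 2(133) = 232.1
  U: 1610 − 3(133) = 1211
  Q: 0 + 1(133) = 133
  M: 0 + 3(133) = 398.9
  R: 166 (inert)
Total out = 2141 mol; y_Q = 133 / 2141 = 0.0621.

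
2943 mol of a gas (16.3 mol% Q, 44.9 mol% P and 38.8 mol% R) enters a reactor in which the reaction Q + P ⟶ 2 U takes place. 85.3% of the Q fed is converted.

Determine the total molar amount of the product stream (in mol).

2940 mol

Q reacted = 0.853 × 479.7 = 409.2 mol; ν_Q = −1, so ξ = 409.2/1 = 409.2 mol.
Outlet amounts (n = n₀ + ν ξ):
  Q: 479.7 − 1(409.2) = 70.52
  P: 1321 − 1(409.2) = 912.2
  U: 0 + 2(409.2) = 818.4
  R: 1142 (inert)
Total out = 70.52 + 912.2 + 818.4 + 1142 = 2943 mol.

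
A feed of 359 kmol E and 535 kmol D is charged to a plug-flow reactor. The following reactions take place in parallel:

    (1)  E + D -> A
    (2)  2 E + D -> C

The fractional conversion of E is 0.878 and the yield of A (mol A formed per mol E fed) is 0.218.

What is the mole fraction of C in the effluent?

0.205

Yield of A: 1ξ₁ / 359 = 0.218 → ξ₁ = 78.26 kmol.
Conversion of E: 1ξ₁ + 2ξ₂ = 0.878 × 359 = 315.2 → ξ₂ = 118.5 kmol.
Outlet amounts (n = n₀ + Σ ν·ξ):
  E: 359 − 1(78.26) − 2(118.5) = 43.8
  D: 535 − 1(78.26) − 1(118.5) = 338.3
  A: 0 + 1(78.26) = 78.26
  C: 0 + 1(118.5) = 118.5
Total out = 578.8 kmol; y_C = 118.5 / 578.8 = 0.2047.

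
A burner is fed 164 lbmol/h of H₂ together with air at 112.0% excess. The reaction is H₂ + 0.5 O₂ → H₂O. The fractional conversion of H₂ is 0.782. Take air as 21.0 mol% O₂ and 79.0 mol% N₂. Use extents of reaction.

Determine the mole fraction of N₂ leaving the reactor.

Stoichiometric O₂ = 0.5 × 164 = 82 lbmol/h; O₂ fed = 82 × 2.120 = 173.8 lbmol/h.
N₂ fed = 173.8 × 79/21 = 654 lbmol/h.
Fuel reacted = 0.782 × 164 → ξ = 128.2 lbmol/h.
Outlet (n = n₀ + ν ξ):
  H₂: 164 − 1(128.2) = 35.75
  O₂: 173.8 − 0.5(128.2) = 109.7
  N₂: 654 (inert)
  H₂O: 0 + 1(128.2) = 128.2
Total out = 927.7 lbmol/h; y_N₂ = 654 / 927.7 = 0.7049.

0.705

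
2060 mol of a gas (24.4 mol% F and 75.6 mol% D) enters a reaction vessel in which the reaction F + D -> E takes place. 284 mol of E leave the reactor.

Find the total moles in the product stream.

For E: n = n₀ + 1ξ → 284 = 0 + 1ξ, giving ξ = 284 mol.
Outlet amounts (n = n₀ + ν ξ):
  F: 502.6 − 1(284) = 218.6
  D: 1557 − 1(284) = 1273
  E: 0 + 1(284) = 284
Total out = 218.6 + 1273 + 284 = 1776 mol.

1780 mol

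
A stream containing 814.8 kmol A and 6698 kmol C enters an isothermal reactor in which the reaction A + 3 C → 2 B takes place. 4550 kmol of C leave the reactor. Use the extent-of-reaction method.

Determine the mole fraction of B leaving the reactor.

For C: n = n₀ − 3ξ → 4550 = 6698 − 3ξ, giving ξ = 716 kmol.
Outlet amounts (n = n₀ + ν ξ):
  A: 814.8 − 1(716) = 98.8
  C: 6698 − 3(716) = 4550
  B: 0 + 2(716) = 1432
Total out = 6081 kmol; y_B = 1432 / 6081 = 0.2355.

0.235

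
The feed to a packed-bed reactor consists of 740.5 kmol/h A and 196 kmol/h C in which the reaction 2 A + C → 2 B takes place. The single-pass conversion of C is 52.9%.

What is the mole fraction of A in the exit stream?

C reacted = 0.529 × 196 = 103.7 kmol/h; ν_C = −1, so ξ = 103.7/1 = 103.7 kmol/h.
Outlet amounts (n = n₀ + ν ξ):
  A: 740.5 − 2(103.7) = 533.1
  C: 196 − 1(103.7) = 92.32
  B: 0 + 2(103.7) = 207.4
Total out = 832.8 kmol/h; y_A = 533.1 / 832.8 = 0.6402.

0.64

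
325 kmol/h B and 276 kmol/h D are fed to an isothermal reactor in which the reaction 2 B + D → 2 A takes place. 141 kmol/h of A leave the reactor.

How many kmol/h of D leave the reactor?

For A: n = n₀ + 2ξ → 141 = 0 + 2ξ, giving ξ = 70.5 kmol/h.
Outlet amounts (n = n₀ + ν ξ):
  B: 325 − 2(70.5) = 184
  D: 276 − 1(70.5) = 205.5
  A: 0 + 2(70.5) = 141

206 kmol/h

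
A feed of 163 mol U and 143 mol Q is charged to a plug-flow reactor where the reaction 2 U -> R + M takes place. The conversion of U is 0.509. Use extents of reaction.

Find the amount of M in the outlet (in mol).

U reacted = 0.509 × 163 = 82.97 mol; ν_U = −2, so ξ = 82.97/2 = 41.48 mol.
Outlet amounts (n = n₀ + ν ξ):
  U: 163 − 2(41.48) = 80.03
  R: 0 + 1(41.48) = 41.48
  M: 0 + 1(41.48) = 41.48
  Q: 143 (inert)

41.5 mol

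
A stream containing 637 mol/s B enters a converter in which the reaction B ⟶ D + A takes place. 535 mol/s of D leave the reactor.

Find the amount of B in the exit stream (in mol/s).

For D: n = n₀ + 1ξ → 535 = 0 + 1ξ, giving ξ = 535 mol/s.
Outlet amounts (n = n₀ + ν ξ):
  B: 637 − 1(535) = 102
  D: 0 + 1(535) = 535
  A: 0 + 1(535) = 535

102 mol/s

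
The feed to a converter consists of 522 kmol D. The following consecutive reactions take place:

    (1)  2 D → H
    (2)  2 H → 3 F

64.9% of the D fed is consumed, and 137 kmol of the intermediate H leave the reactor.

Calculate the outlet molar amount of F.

48.6 kmol

Conversion of D: D consumed = 2ξ₁ = 0.649 × 522 → ξ₁ = 169.4 kmol.
H balance: n_H = 0 + 1ξ₁ − 2ξ₂ = 137 → ξ₂ = (1·169.4 − 137)/2 = 16.19 kmol.
Outlet amounts (n = n₀ + Σ ν·ξ):
  D: 522 − 2(169.4) = 183.2
  H: 0 + 1(169.4) − 2(16.19) = 137
  F: 0 + 3(16.19) = 48.58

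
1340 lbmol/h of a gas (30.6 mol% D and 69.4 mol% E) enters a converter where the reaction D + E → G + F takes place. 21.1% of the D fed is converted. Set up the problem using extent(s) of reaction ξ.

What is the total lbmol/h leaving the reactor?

D reacted = 0.211 × 410 = 86.52 lbmol/h; ν_D = −1, so ξ = 86.52/1 = 86.52 lbmol/h.
Outlet amounts (n = n₀ + ν ξ):
  D: 410 − 1(86.52) = 323.5
  E: 930 − 1(86.52) = 843.4
  G: 0 + 1(86.52) = 86.52
  F: 0 + 1(86.52) = 86.52
Total out = 323.5 + 843.4 + 86.52 + 86.52 = 1340 lbmol/h.

1340 lbmol/h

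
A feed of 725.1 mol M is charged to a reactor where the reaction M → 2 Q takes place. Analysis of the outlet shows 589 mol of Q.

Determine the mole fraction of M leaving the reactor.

0.422

For Q: n = n₀ + 2ξ → 589 = 0 + 2ξ, giving ξ = 294.5 mol.
Outlet amounts (n = n₀ + ν ξ):
  M: 725.1 − 1(294.5) = 430.6
  Q: 0 + 2(294.5) = 589
Total out = 1020 mol; y_M = 430.6 / 1020 = 0.4223.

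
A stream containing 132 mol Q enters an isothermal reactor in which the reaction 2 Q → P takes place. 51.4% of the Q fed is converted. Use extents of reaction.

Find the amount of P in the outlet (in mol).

Q reacted = 0.514 × 132 = 67.85 mol; ν_Q = −2, so ξ = 67.85/2 = 33.92 mol.
Outlet amounts (n = n₀ + ν ξ):
  Q: 132 − 2(33.92) = 64.15
  P: 0 + 1(33.92) = 33.92

33.9 mol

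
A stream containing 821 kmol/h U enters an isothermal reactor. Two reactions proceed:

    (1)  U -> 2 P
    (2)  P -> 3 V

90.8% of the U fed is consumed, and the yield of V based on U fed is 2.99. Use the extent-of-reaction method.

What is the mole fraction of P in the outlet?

Conversion of U: U consumed = 1ξ₁ = 0.908 × 821 → ξ₁ = 745.5 kmol/h.
Yield of V: 3ξ₂ / 821 = 2.99 → ξ₂ = 818.3 kmol/h.
Outlet amounts (n = n₀ + Σ ν·ξ):
  U: 821 − 1(745.5) = 75.53
  P: 0 + 2(745.5) − 1(818.3) = 672.7
  V: 0 + 3(818.3) = 2455
Total out = 3203 kmol/h; y_P = 672.7 / 3203 = 0.21.

0.21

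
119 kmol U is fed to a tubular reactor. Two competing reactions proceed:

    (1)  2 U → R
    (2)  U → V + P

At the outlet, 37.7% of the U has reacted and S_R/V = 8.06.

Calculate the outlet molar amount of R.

Conversion of U: U consumed = 0.377 × 119 = 44.86 kmol = 2ξ₁ + 1ξ₂.
Selectivity: 1ξ₁ / (1ξ₂) = 8.06 → ξ₁ = 8.06 ξ₂.
Substitute: (2·8.06 + 1) ξ₂ = 44.86 → ξ₂ = 2.621 kmol, ξ₁ = 21.12 kmol.
Outlet amounts (n = n₀ + Σ ν·ξ):
  U: 119 − 2(21.12) − 1(2.621) = 74.14
  R: 0 + 1(21.12) = 21.12
  V: 0 + 1(2.621) = 2.621
  P: 0 + 1(2.621) = 2.621

21.1 kmol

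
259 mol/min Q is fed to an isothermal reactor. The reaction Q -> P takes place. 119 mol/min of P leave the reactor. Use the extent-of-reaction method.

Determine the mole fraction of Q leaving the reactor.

0.541

For P: n = n₀ + 1ξ → 119 = 0 + 1ξ, giving ξ = 119 mol/min.
Outlet amounts (n = n₀ + ν ξ):
  Q: 259 − 1(119) = 140
  P: 0 + 1(119) = 119
Total out = 259 mol/min; y_Q = 140 / 259 = 0.5405.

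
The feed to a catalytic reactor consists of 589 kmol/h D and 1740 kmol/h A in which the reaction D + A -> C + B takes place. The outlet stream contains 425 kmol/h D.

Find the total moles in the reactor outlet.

For D: n = n₀ − 1ξ → 425 = 589 − 1ξ, giving ξ = 164 kmol/h.
Outlet amounts (n = n₀ + ν ξ):
  D: 589 − 1(164) = 425
  A: 1740 − 1(164) = 1576
  C: 0 + 1(164) = 164
  B: 0 + 1(164) = 164
Total out = 425 + 1576 + 164 + 164 = 2329 kmol/h.

2330 kmol/h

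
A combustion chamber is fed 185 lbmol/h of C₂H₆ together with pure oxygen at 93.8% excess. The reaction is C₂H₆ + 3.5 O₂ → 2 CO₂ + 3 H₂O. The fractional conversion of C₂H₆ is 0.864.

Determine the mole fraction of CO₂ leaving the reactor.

0.21

Stoichiometric O₂ = 3.5 × 185 = 647.5 lbmol/h; O₂ fed = 647.5 × 1.938 = 1255 lbmol/h.
Fuel reacted = 0.864 × 185 → ξ = 159.8 lbmol/h.
Outlet (n = n₀ + ν ξ):
  C₂H₆: 185 − 1(159.8) = 25.16
  O₂: 1255 − 3.5(159.8) = 695.4
  CO₂: 0 + 2(159.8) = 319.7
  H₂O: 0 + 3(159.8) = 479.5
Total out = 1520 lbmol/h; y_CO₂ = 319.7 / 1520 = 0.2103.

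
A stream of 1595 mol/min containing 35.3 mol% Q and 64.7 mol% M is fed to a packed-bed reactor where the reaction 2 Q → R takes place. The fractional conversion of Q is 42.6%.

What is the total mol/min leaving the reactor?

Q reacted = 0.426 × 563 = 239.9 mol/min; ν_Q = −2, so ξ = 239.9/2 = 119.9 mol/min.
Outlet amounts (n = n₀ + ν ξ):
  Q: 563 − 2(119.9) = 323.2
  R: 0 + 1(119.9) = 119.9
  M: 1032 (inert)
Total out = 323.2 + 119.9 + 1032 = 1475 mol/min.

1480 mol/min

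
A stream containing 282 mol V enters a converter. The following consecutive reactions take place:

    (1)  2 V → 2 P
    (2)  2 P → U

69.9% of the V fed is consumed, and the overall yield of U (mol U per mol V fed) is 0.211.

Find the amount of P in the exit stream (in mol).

Conversion of V: V consumed = 2ξ₁ = 0.699 × 282 → ξ₁ = 98.56 mol.
Yield of U: 1ξ₂ / 282 = 0.211 → ξ₂ = 59.5 mol.
Outlet amounts (n = n₀ + Σ ν·ξ):
  V: 282 − 2(98.56) = 84.88
  P: 0 + 2(98.56) − 2(59.5) = 78.11
  U: 0 + 1(59.5) = 59.5

78.1 mol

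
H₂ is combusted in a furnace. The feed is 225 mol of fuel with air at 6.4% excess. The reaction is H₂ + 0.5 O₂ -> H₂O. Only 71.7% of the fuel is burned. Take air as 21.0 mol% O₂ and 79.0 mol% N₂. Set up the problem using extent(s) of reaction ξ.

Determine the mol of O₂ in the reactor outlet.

Stoichiometric O₂ = 0.5 × 225 = 112.5 mol; O₂ fed = 112.5 × 1.064 = 119.7 mol.
N₂ fed = 119.7 × 79/21 = 450.3 mol.
Fuel reacted = 0.717 × 225 → ξ = 161.3 mol.
Outlet (n = n₀ + ν ξ):
  H₂: 225 − 1(161.3) = 63.68
  O₂: 119.7 − 0.5(161.3) = 39.04
  N₂: 450.3 (inert)
  H₂O: 0 + 1(161.3) = 161.3

39 mol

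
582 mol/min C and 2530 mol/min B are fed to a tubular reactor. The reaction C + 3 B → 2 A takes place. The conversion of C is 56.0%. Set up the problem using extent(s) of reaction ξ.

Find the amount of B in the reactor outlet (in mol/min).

1550 mol/min

C reacted = 0.56 × 582 = 325.9 mol/min; ν_C = −1, so ξ = 325.9/1 = 325.9 mol/min.
Outlet amounts (n = n₀ + ν ξ):
  C: 582 − 1(325.9) = 256.1
  B: 2530 − 3(325.9) = 1552
  A: 0 + 2(325.9) = 651.8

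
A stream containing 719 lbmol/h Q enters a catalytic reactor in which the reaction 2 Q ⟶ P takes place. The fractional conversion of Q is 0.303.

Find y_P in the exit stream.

0.179

Q reacted = 0.303 × 719 = 217.9 lbmol/h; ν_Q = −2, so ξ = 217.9/2 = 108.9 lbmol/h.
Outlet amounts (n = n₀ + ν ξ):
  Q: 719 − 2(108.9) = 501.1
  P: 0 + 1(108.9) = 108.9
Total out = 610.1 lbmol/h; y_P = 108.9 / 610.1 = 0.1786.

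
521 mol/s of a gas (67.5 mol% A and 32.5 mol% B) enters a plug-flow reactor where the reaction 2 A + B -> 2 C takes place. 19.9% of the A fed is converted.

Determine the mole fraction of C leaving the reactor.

A reacted = 0.199 × 351.7 = 69.98 mol/s; ν_A = −2, so ξ = 69.98/2 = 34.99 mol/s.
Outlet amounts (n = n₀ + ν ξ):
  A: 351.7 − 2(34.99) = 281.7
  B: 169.3 − 1(34.99) = 134.3
  C: 0 + 2(34.99) = 69.98
Total out = 486 mol/s; y_C = 69.98 / 486 = 0.144.

0.144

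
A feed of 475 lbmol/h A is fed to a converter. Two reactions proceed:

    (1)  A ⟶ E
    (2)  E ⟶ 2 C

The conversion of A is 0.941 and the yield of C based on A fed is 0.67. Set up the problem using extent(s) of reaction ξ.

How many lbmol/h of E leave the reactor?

288 lbmol/h

Conversion of A: A consumed = 1ξ₁ = 0.941 × 475 → ξ₁ = 447 lbmol/h.
Yield of C: 2ξ₂ / 475 = 0.67 → ξ₂ = 159.1 lbmol/h.
Outlet amounts (n = n₀ + Σ ν·ξ):
  A: 475 − 1(447) = 28.03
  E: 0 + 1(447) − 1(159.1) = 287.8
  C: 0 + 2(159.1) = 318.2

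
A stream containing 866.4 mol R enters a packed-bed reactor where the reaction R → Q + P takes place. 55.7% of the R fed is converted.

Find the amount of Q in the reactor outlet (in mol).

R reacted = 0.557 × 866.4 = 482.6 mol; ν_R = −1, so ξ = 482.6/1 = 482.6 mol.
Outlet amounts (n = n₀ + ν ξ):
  R: 866.4 − 1(482.6) = 383.8
  Q: 0 + 1(482.6) = 482.6
  P: 0 + 1(482.6) = 482.6

483 mol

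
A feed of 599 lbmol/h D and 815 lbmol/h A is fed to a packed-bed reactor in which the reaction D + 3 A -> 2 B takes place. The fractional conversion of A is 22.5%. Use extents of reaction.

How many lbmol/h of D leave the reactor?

A reacted = 0.225 × 815 = 183.4 lbmol/h; ν_A = −3, so ξ = 183.4/3 = 61.12 lbmol/h.
Outlet amounts (n = n₀ + ν ξ):
  D: 599 − 1(61.12) = 537.9
  A: 815 − 3(61.12) = 631.6
  B: 0 + 2(61.12) = 122.2

538 lbmol/h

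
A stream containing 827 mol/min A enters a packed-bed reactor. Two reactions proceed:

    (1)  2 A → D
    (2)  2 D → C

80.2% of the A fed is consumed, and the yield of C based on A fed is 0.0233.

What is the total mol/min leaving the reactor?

476 mol/min

Conversion of A: A consumed = 2ξ₁ = 0.802 × 827 → ξ₁ = 331.6 mol/min.
Yield of C: 1ξ₂ / 827 = 0.0233 → ξ₂ = 19.27 mol/min.
Outlet amounts (n = n₀ + Σ ν·ξ):
  A: 827 − 2(331.6) = 163.7
  D: 0 + 1(331.6) − 2(19.27) = 293.1
  C: 0 + 1(19.27) = 19.27
Total out = 163.7 + 293.1 + 19.27 = 476.1 mol/min.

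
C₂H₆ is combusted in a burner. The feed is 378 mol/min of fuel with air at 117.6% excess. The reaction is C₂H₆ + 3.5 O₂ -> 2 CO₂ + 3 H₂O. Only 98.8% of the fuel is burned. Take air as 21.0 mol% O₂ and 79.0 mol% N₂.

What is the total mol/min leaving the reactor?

14300 mol/min

Stoichiometric O₂ = 3.5 × 378 = 1323 mol/min; O₂ fed = 1323 × 2.176 = 2879 mol/min.
N₂ fed = 2879 × 79/21 = 10830 mol/min.
Fuel reacted = 0.988 × 378 → ξ = 373.5 mol/min.
Outlet (n = n₀ + ν ξ):
  C₂H₆: 378 − 1(373.5) = 4.536
  O₂: 2879 − 3.5(373.5) = 1572
  N₂: 10830 (inert)
  CO₂: 0 + 2(373.5) = 746.9
  H₂O: 0 + 3(373.5) = 1120
Total out = 4.536 + 1572 + 10830 + 746.9 + 1120 = 14270 mol/min.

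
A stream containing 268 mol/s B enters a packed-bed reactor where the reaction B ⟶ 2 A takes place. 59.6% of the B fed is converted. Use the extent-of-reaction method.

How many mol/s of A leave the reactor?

B reacted = 0.596 × 268 = 159.7 mol/s; ν_B = −1, so ξ = 159.7/1 = 159.7 mol/s.
Outlet amounts (n = n₀ + ν ξ):
  B: 268 − 1(159.7) = 108.3
  A: 0 + 2(159.7) = 319.5

319 mol/s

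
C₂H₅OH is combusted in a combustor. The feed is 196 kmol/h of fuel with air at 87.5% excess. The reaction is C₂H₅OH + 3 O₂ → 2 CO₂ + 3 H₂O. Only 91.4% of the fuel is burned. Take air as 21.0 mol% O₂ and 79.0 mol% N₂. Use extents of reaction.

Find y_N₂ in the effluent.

Stoichiometric O₂ = 3 × 196 = 588 kmol/h; O₂ fed = 588 × 1.875 = 1102 kmol/h.
N₂ fed = 1102 × 79/21 = 4148 kmol/h.
Fuel reacted = 0.914 × 196 → ξ = 179.1 kmol/h.
Outlet (n = n₀ + ν ξ):
  C₂H₅OH: 196 − 1(179.1) = 16.86
  O₂: 1102 − 3(179.1) = 565.1
  N₂: 4148 (inert)
  CO₂: 0 + 2(179.1) = 358.3
  H₂O: 0 + 3(179.1) = 537.4
Total out = 5625 kmol/h; y_N₂ = 4148 / 5625 = 0.7373.

0.737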